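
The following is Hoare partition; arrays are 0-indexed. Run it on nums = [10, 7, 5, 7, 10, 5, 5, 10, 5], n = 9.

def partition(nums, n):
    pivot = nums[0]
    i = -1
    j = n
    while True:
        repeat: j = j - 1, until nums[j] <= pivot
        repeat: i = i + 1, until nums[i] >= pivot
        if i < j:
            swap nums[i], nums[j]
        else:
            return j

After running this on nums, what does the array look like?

pivot=10
j stops at 8 (5), i stops at 0 (10); swap ⇒ [5, 7, 5, 7, 10, 5, 5, 10, 10]
j stops at 7 (10), i stops at 4 (10); swap ⇒ [5, 7, 5, 7, 10, 5, 5, 10, 10]
j stops at 6, i stops at 7; i≥j ⇒ return 6. nums=[5, 7, 5, 7, 10, 5, 5, 10, 10]

[5, 7, 5, 7, 10, 5, 5, 10, 10]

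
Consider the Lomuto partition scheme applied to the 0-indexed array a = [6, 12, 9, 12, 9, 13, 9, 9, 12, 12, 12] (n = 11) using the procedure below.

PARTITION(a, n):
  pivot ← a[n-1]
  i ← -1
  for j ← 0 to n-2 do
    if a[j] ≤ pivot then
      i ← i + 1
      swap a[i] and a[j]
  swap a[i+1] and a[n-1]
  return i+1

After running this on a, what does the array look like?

pivot=12, i=-1
j=0: 6≤12, i=0, swap(0,0) ⇒ [6, 12, 9, 12, 9, 13, 9, 9, 12, 12, 12]
j=1: 12≤12, i=1, swap(1,1) ⇒ [6, 12, 9, 12, 9, 13, 9, 9, 12, 12, 12]
j=2: 9≤12, i=2, swap(2,2) ⇒ [6, 12, 9, 12, 9, 13, 9, 9, 12, 12, 12]
j=3: 12≤12, i=3, swap(3,3) ⇒ [6, 12, 9, 12, 9, 13, 9, 9, 12, 12, 12]
j=4: 9≤12, i=4, swap(4,4) ⇒ [6, 12, 9, 12, 9, 13, 9, 9, 12, 12, 12]
j=5: 13>12, skip
j=6: 9≤12, i=5, swap(5,6) ⇒ [6, 12, 9, 12, 9, 9, 13, 9, 12, 12, 12]
j=7: 9≤12, i=6, swap(6,7) ⇒ [6, 12, 9, 12, 9, 9, 9, 13, 12, 12, 12]
j=8: 12≤12, i=7, swap(7,8) ⇒ [6, 12, 9, 12, 9, 9, 9, 12, 13, 12, 12]
j=9: 12≤12, i=8, swap(8,9) ⇒ [6, 12, 9, 12, 9, 9, 9, 12, 12, 13, 12]
swap(9,10) ⇒ [6, 12, 9, 12, 9, 9, 9, 12, 12, 12, 13]; return 9

[6, 12, 9, 12, 9, 9, 9, 12, 12, 12, 13]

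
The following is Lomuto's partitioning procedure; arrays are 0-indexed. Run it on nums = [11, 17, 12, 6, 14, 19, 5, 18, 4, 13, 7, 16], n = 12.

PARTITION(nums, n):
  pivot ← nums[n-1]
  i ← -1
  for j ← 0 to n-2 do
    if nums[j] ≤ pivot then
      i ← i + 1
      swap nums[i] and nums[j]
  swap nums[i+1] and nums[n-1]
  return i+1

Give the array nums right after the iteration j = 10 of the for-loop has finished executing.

[11, 12, 6, 14, 5, 4, 13, 7, 19, 17, 18, 16]

pivot = nums[11] = 16; i = -1
j=0: nums[0]=11 ≤ 16 → i=0, swap nums[0],nums[0] (no change) → [11, 17, 12, 6, 14, 19, 5, 18, 4, 13, 7, 16]
j=1: nums[1]=17 > 16 → no swap
j=2: nums[2]=12 ≤ 16 → i=1, swap nums[1],nums[2] → [11, 12, 17, 6, 14, 19, 5, 18, 4, 13, 7, 16]
j=3: nums[3]=6 ≤ 16 → i=2, swap nums[2],nums[3] → [11, 12, 6, 17, 14, 19, 5, 18, 4, 13, 7, 16]
j=4: nums[4]=14 ≤ 16 → i=3, swap nums[3],nums[4] → [11, 12, 6, 14, 17, 19, 5, 18, 4, 13, 7, 16]
j=5: nums[5]=19 > 16 → no swap
j=6: nums[6]=5 ≤ 16 → i=4, swap nums[4],nums[6] → [11, 12, 6, 14, 5, 19, 17, 18, 4, 13, 7, 16]
j=7: nums[7]=18 > 16 → no swap
j=8: nums[8]=4 ≤ 16 → i=5, swap nums[5],nums[8] → [11, 12, 6, 14, 5, 4, 17, 18, 19, 13, 7, 16]
j=9: nums[9]=13 ≤ 16 → i=6, swap nums[6],nums[9] → [11, 12, 6, 14, 5, 4, 13, 18, 19, 17, 7, 16]
j=10: nums[10]=7 ≤ 16 → i=7, swap nums[7],nums[10] → [11, 12, 6, 14, 5, 4, 13, 7, 19, 17, 18, 16]
(after j=10) nums = [11, 12, 6, 14, 5, 4, 13, 7, 19, 17, 18, 16]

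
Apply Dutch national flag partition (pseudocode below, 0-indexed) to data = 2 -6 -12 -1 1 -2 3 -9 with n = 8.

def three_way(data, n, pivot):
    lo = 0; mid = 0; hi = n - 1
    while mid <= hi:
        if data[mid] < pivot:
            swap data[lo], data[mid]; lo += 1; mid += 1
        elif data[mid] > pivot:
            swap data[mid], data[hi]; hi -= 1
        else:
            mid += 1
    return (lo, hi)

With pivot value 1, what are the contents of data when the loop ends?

-9 -6 -12 -1 -2 1 3 2

pivot = 1; lo=0, mid=0, hi=7
data[mid]=2>1: swap data[0],data[7]; hi=6 → -9 -6 -12 -1 1 -2 3 2
data[mid]=-9<1: swap data[0],data[0]; lo=1,mid=1 → -9 -6 -12 -1 1 -2 3 2
data[mid]=-6<1: swap data[1],data[1]; lo=2,mid=2 → -9 -6 -12 -1 1 -2 3 2
data[mid]=-12<1: swap data[2],data[2]; lo=3,mid=3 → -9 -6 -12 -1 1 -2 3 2
data[mid]=-1<1: swap data[3],data[3]; lo=4,mid=4 → -9 -6 -12 -1 1 -2 3 2
data[mid]=1=1: mid=5
data[mid]=-2<1: swap data[4],data[5]; lo=5,mid=6 → -9 -6 -12 -1 -2 1 3 2
data[mid]=3>1: swap data[6],data[6]; hi=5 → -9 -6 -12 -1 -2 1 3 2
end: lo=5, hi=5; data = -9 -6 -12 -1 -2 1 3 2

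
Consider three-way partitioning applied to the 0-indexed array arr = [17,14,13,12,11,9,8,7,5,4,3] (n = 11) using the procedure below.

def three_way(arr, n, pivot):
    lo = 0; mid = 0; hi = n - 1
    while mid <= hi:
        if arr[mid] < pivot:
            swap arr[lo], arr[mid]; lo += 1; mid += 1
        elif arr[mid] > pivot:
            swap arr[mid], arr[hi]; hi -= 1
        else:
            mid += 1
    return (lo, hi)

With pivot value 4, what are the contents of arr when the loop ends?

pivot = 4; lo=0, mid=0, hi=10
arr[mid]=17>4: swap arr[0],arr[10]; hi=9 → [3,14,13,12,11,9,8,7,5,4,17]
arr[mid]=3<4: swap arr[0],arr[0]; lo=1,mid=1 → [3,14,13,12,11,9,8,7,5,4,17]
arr[mid]=14>4: swap arr[1],arr[9]; hi=8 → [3,4,13,12,11,9,8,7,5,14,17]
arr[mid]=4=4: mid=2
arr[mid]=13>4: swap arr[2],arr[8]; hi=7 → [3,4,5,12,11,9,8,7,13,14,17]
arr[mid]=5>4: swap arr[2],arr[7]; hi=6 → [3,4,7,12,11,9,8,5,13,14,17]
arr[mid]=7>4: swap arr[2],arr[6]; hi=5 → [3,4,8,12,11,9,7,5,13,14,17]
arr[mid]=8>4: swap arr[2],arr[5]; hi=4 → [3,4,9,12,11,8,7,5,13,14,17]
arr[mid]=9>4: swap arr[2],arr[4]; hi=3 → [3,4,11,12,9,8,7,5,13,14,17]
arr[mid]=11>4: swap arr[2],arr[3]; hi=2 → [3,4,12,11,9,8,7,5,13,14,17]
arr[mid]=12>4: swap arr[2],arr[2]; hi=1 → [3,4,12,11,9,8,7,5,13,14,17]
end: lo=1, hi=1; arr = [3,4,12,11,9,8,7,5,13,14,17]

[3,4,12,11,9,8,7,5,13,14,17]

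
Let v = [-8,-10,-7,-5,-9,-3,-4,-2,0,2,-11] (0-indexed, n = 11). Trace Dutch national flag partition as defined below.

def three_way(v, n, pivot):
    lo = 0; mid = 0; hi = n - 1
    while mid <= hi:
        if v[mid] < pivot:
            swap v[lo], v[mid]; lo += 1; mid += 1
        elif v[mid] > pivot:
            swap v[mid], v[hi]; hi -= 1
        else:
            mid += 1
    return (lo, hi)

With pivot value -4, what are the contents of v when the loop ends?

[-8,-10,-7,-5,-9,-11,-4,0,2,-2,-3]

lo=0 mid=0 hi=10
-8<-4: swap(0,0), lo=1 mid=1 ⇒ [-8,-10,-7,-5,-9,-3,-4,-2,0,2,-11]
-10<-4: swap(1,1), lo=2 mid=2 ⇒ [-8,-10,-7,-5,-9,-3,-4,-2,0,2,-11]
-7<-4: swap(2,2), lo=3 mid=3 ⇒ [-8,-10,-7,-5,-9,-3,-4,-2,0,2,-11]
-5<-4: swap(3,3), lo=4 mid=4 ⇒ [-8,-10,-7,-5,-9,-3,-4,-2,0,2,-11]
-9<-4: swap(4,4), lo=5 mid=5 ⇒ [-8,-10,-7,-5,-9,-3,-4,-2,0,2,-11]
-3>-4: swap(5,10), hi=9 ⇒ [-8,-10,-7,-5,-9,-11,-4,-2,0,2,-3]
-11<-4: swap(5,5), lo=6 mid=6 ⇒ [-8,-10,-7,-5,-9,-11,-4,-2,0,2,-3]
-4=-4: mid=7
-2>-4: swap(7,9), hi=8 ⇒ [-8,-10,-7,-5,-9,-11,-4,2,0,-2,-3]
2>-4: swap(7,8), hi=7 ⇒ [-8,-10,-7,-5,-9,-11,-4,0,2,-2,-3]
0>-4: swap(7,7), hi=6 ⇒ [-8,-10,-7,-5,-9,-11,-4,0,2,-2,-3]
done. lo=6 hi=6; v=[-8,-10,-7,-5,-9,-11,-4,0,2,-2,-3]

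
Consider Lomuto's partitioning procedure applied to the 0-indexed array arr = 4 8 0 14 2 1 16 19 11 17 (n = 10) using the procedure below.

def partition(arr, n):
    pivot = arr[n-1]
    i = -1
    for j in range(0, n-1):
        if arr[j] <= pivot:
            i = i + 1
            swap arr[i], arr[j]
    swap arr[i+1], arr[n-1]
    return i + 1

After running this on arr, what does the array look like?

4 8 0 14 2 1 16 11 17 19

pivot = arr[9] = 17; i = -1
j=0: arr[0]=4 ≤ 17 → i=0, swap arr[0],arr[0] (no change) → 4 8 0 14 2 1 16 19 11 17
j=1: arr[1]=8 ≤ 17 → i=1, swap arr[1],arr[1] (no change) → 4 8 0 14 2 1 16 19 11 17
j=2: arr[2]=0 ≤ 17 → i=2, swap arr[2],arr[2] (no change) → 4 8 0 14 2 1 16 19 11 17
j=3: arr[3]=14 ≤ 17 → i=3, swap arr[3],arr[3] (no change) → 4 8 0 14 2 1 16 19 11 17
j=4: arr[4]=2 ≤ 17 → i=4, swap arr[4],arr[4] (no change) → 4 8 0 14 2 1 16 19 11 17
j=5: arr[5]=1 ≤ 17 → i=5, swap arr[5],arr[5] (no change) → 4 8 0 14 2 1 16 19 11 17
j=6: arr[6]=16 ≤ 17 → i=6, swap arr[6],arr[6] (no change) → 4 8 0 14 2 1 16 19 11 17
j=7: arr[7]=19 > 17 → no swap
j=8: arr[8]=11 ≤ 17 → i=7, swap arr[7],arr[8] → 4 8 0 14 2 1 16 11 19 17
final swap arr[8],arr[9] → 4 8 0 14 2 1 16 11 17 19; return 8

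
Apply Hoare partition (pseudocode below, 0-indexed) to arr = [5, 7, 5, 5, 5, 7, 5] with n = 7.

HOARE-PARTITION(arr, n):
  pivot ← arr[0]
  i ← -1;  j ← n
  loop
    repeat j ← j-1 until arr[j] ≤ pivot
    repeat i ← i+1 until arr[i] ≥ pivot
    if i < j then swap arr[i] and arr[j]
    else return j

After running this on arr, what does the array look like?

[5, 5, 5, 5, 7, 7, 5]

pivot = arr[0] = 5; i = -1, j = 7
j→6 (arr[6]=5≤5), i→0 (arr[0]=5≥5); i<j, swap → [5, 7, 5, 5, 5, 7, 5]
j→4 (arr[4]=5≤5), i→1 (arr[1]=7≥5); i<j, swap → [5, 5, 5, 5, 7, 7, 5]
j→3 (arr[3]=5≤5), i→2 (arr[2]=5≥5); i<j, swap → [5, 5, 5, 5, 7, 7, 5]
j→2, i→3; i≥j, return j=2. arr = [5, 5, 5, 5, 7, 7, 5]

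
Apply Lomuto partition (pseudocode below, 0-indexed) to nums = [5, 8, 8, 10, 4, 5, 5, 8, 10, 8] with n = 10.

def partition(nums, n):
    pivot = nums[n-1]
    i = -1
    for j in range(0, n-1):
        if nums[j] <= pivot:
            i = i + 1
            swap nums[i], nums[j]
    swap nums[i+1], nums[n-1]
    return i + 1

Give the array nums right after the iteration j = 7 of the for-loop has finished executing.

pivot = nums[9] = 8; i = -1
j=0: nums[0]=5 ≤ 8 → i=0, swap nums[0],nums[0] (no change) → [5, 8, 8, 10, 4, 5, 5, 8, 10, 8]
j=1: nums[1]=8 ≤ 8 → i=1, swap nums[1],nums[1] (no change) → [5, 8, 8, 10, 4, 5, 5, 8, 10, 8]
j=2: nums[2]=8 ≤ 8 → i=2, swap nums[2],nums[2] (no change) → [5, 8, 8, 10, 4, 5, 5, 8, 10, 8]
j=3: nums[3]=10 > 8 → no swap
j=4: nums[4]=4 ≤ 8 → i=3, swap nums[3],nums[4] → [5, 8, 8, 4, 10, 5, 5, 8, 10, 8]
j=5: nums[5]=5 ≤ 8 → i=4, swap nums[4],nums[5] → [5, 8, 8, 4, 5, 10, 5, 8, 10, 8]
j=6: nums[6]=5 ≤ 8 → i=5, swap nums[5],nums[6] → [5, 8, 8, 4, 5, 5, 10, 8, 10, 8]
j=7: nums[7]=8 ≤ 8 → i=6, swap nums[6],nums[7] → [5, 8, 8, 4, 5, 5, 8, 10, 10, 8]
(after j=7) nums = [5, 8, 8, 4, 5, 5, 8, 10, 10, 8]

[5, 8, 8, 4, 5, 5, 8, 10, 10, 8]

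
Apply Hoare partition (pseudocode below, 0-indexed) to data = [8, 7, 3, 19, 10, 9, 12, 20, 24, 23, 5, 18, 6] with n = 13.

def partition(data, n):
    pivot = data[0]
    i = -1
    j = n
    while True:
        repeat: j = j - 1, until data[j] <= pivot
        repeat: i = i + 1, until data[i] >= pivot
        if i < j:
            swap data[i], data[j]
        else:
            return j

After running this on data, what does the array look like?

pivot=8
j stops at 12 (6), i stops at 0 (8); swap ⇒ [6, 7, 3, 19, 10, 9, 12, 20, 24, 23, 5, 18, 8]
j stops at 10 (5), i stops at 3 (19); swap ⇒ [6, 7, 3, 5, 10, 9, 12, 20, 24, 23, 19, 18, 8]
j stops at 3, i stops at 4; i≥j ⇒ return 3. data=[6, 7, 3, 5, 10, 9, 12, 20, 24, 23, 19, 18, 8]

[6, 7, 3, 5, 10, 9, 12, 20, 24, 23, 19, 18, 8]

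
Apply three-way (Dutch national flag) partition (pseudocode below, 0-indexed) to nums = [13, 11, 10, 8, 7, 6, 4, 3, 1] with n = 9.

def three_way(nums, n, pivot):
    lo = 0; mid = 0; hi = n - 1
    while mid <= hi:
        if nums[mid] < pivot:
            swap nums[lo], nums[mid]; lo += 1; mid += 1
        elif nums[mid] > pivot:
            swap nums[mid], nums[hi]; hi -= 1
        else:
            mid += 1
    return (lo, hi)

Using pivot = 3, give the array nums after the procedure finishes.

lo=0 mid=0 hi=8
13>3: swap(0,8), hi=7 ⇒ [1, 11, 10, 8, 7, 6, 4, 3, 13]
1<3: swap(0,0), lo=1 mid=1 ⇒ [1, 11, 10, 8, 7, 6, 4, 3, 13]
11>3: swap(1,7), hi=6 ⇒ [1, 3, 10, 8, 7, 6, 4, 11, 13]
3=3: mid=2
10>3: swap(2,6), hi=5 ⇒ [1, 3, 4, 8, 7, 6, 10, 11, 13]
4>3: swap(2,5), hi=4 ⇒ [1, 3, 6, 8, 7, 4, 10, 11, 13]
6>3: swap(2,4), hi=3 ⇒ [1, 3, 7, 8, 6, 4, 10, 11, 13]
7>3: swap(2,3), hi=2 ⇒ [1, 3, 8, 7, 6, 4, 10, 11, 13]
8>3: swap(2,2), hi=1 ⇒ [1, 3, 8, 7, 6, 4, 10, 11, 13]
done. lo=1 hi=1; nums=[1, 3, 8, 7, 6, 4, 10, 11, 13]

[1, 3, 8, 7, 6, 4, 10, 11, 13]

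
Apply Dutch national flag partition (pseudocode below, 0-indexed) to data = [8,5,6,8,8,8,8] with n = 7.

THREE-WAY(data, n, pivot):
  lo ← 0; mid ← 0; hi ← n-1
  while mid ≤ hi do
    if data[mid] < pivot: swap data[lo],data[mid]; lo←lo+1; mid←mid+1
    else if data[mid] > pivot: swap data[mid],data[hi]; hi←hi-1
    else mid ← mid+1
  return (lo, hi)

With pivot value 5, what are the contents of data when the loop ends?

[5,6,8,8,8,8,8]

pivot = 5; lo=0, mid=0, hi=6
data[mid]=8>5: swap data[0],data[6]; hi=5 → [8,5,6,8,8,8,8]
data[mid]=8>5: swap data[0],data[5]; hi=4 → [8,5,6,8,8,8,8]
data[mid]=8>5: swap data[0],data[4]; hi=3 → [8,5,6,8,8,8,8]
data[mid]=8>5: swap data[0],data[3]; hi=2 → [8,5,6,8,8,8,8]
data[mid]=8>5: swap data[0],data[2]; hi=1 → [6,5,8,8,8,8,8]
data[mid]=6>5: swap data[0],data[1]; hi=0 → [5,6,8,8,8,8,8]
data[mid]=5=5: mid=1
end: lo=0, hi=0; data = [5,6,8,8,8,8,8]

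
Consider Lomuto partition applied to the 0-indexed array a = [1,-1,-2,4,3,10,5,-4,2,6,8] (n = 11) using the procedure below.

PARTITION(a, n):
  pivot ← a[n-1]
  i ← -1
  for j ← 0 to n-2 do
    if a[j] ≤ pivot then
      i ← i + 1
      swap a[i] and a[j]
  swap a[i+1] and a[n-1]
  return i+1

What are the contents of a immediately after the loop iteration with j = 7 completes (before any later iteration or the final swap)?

pivot=8, i=-1
j=0: 1≤8, i=0, swap(0,0) ⇒ [1,-1,-2,4,3,10,5,-4,2,6,8]
j=1: -1≤8, i=1, swap(1,1) ⇒ [1,-1,-2,4,3,10,5,-4,2,6,8]
j=2: -2≤8, i=2, swap(2,2) ⇒ [1,-1,-2,4,3,10,5,-4,2,6,8]
j=3: 4≤8, i=3, swap(3,3) ⇒ [1,-1,-2,4,3,10,5,-4,2,6,8]
j=4: 3≤8, i=4, swap(4,4) ⇒ [1,-1,-2,4,3,10,5,-4,2,6,8]
j=5: 10>8, skip
j=6: 5≤8, i=5, swap(5,6) ⇒ [1,-1,-2,4,3,5,10,-4,2,6,8]
j=7: -4≤8, i=6, swap(6,7) ⇒ [1,-1,-2,4,3,5,-4,10,2,6,8]
(after j=7) a = [1,-1,-2,4,3,5,-4,10,2,6,8]

[1,-1,-2,4,3,5,-4,10,2,6,8]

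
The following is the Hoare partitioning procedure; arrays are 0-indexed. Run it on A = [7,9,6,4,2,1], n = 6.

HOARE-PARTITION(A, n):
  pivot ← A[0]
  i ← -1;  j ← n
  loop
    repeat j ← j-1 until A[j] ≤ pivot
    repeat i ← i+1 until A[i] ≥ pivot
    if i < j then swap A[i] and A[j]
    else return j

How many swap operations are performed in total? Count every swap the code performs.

2

pivot = A[0] = 7; i = -1, j = 6
j→5 (A[5]=1≤7), i→0 (A[0]=7≥7); i<j, swap → [1,9,6,4,2,7]
j→4 (A[4]=2≤7), i→1 (A[1]=9≥7); i<j, swap → [1,2,6,4,9,7]
j→3, i→4; i≥j, return j=3. A = [1,2,6,4,9,7]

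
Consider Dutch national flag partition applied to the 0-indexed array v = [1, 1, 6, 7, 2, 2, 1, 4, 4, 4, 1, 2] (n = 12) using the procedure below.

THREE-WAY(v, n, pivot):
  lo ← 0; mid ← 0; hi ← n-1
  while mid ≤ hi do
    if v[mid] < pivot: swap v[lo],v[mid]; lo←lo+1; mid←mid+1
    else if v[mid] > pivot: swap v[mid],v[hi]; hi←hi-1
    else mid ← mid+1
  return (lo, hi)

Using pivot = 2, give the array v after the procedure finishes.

[1, 1, 1, 1, 2, 2, 2, 4, 4, 4, 7, 6]

pivot = 2; lo=0, mid=0, hi=11
v[mid]=1<2: swap v[0],v[0]; lo=1,mid=1 → [1, 1, 6, 7, 2, 2, 1, 4, 4, 4, 1, 2]
v[mid]=1<2: swap v[1],v[1]; lo=2,mid=2 → [1, 1, 6, 7, 2, 2, 1, 4, 4, 4, 1, 2]
v[mid]=6>2: swap v[2],v[11]; hi=10 → [1, 1, 2, 7, 2, 2, 1, 4, 4, 4, 1, 6]
v[mid]=2=2: mid=3
v[mid]=7>2: swap v[3],v[10]; hi=9 → [1, 1, 2, 1, 2, 2, 1, 4, 4, 4, 7, 6]
v[mid]=1<2: swap v[2],v[3]; lo=3,mid=4 → [1, 1, 1, 2, 2, 2, 1, 4, 4, 4, 7, 6]
v[mid]=2=2: mid=5
v[mid]=2=2: mid=6
v[mid]=1<2: swap v[3],v[6]; lo=4,mid=7 → [1, 1, 1, 1, 2, 2, 2, 4, 4, 4, 7, 6]
v[mid]=4>2: swap v[7],v[9]; hi=8 → [1, 1, 1, 1, 2, 2, 2, 4, 4, 4, 7, 6]
v[mid]=4>2: swap v[7],v[8]; hi=7 → [1, 1, 1, 1, 2, 2, 2, 4, 4, 4, 7, 6]
v[mid]=4>2: swap v[7],v[7]; hi=6 → [1, 1, 1, 1, 2, 2, 2, 4, 4, 4, 7, 6]
end: lo=4, hi=6; v = [1, 1, 1, 1, 2, 2, 2, 4, 4, 4, 7, 6]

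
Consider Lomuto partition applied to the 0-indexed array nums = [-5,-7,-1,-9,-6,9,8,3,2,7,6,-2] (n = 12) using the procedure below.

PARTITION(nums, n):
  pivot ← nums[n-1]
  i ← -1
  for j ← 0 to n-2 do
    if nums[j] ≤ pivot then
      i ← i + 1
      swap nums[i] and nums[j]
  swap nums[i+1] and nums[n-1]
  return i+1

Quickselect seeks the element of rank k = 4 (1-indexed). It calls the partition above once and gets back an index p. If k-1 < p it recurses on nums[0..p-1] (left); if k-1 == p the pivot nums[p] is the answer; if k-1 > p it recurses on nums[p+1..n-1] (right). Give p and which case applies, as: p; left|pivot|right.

4; left

pivot = nums[11] = -2; i = -1
j=0: nums[0]=-5 ≤ -2 → i=0, swap nums[0],nums[0] (no change) → [-5,-7,-1,-9,-6,9,8,3,2,7,6,-2]
j=1: nums[1]=-7 ≤ -2 → i=1, swap nums[1],nums[1] (no change) → [-5,-7,-1,-9,-6,9,8,3,2,7,6,-2]
j=2: nums[2]=-1 > -2 → no swap
j=3: nums[3]=-9 ≤ -2 → i=2, swap nums[2],nums[3] → [-5,-7,-9,-1,-6,9,8,3,2,7,6,-2]
j=4: nums[4]=-6 ≤ -2 → i=3, swap nums[3],nums[4] → [-5,-7,-9,-6,-1,9,8,3,2,7,6,-2]
j=5: nums[5]=9 > -2 → no swap
j=6: nums[6]=8 > -2 → no swap
j=7: nums[7]=3 > -2 → no swap
j=8: nums[8]=2 > -2 → no swap
j=9: nums[9]=7 > -2 → no swap
j=10: nums[10]=6 > -2 → no swap
final swap nums[4],nums[11] → [-5,-7,-9,-6,-2,9,8,3,2,7,6,-1]; return 4
p = 4; k-1 = 3 < 4 ⇒ left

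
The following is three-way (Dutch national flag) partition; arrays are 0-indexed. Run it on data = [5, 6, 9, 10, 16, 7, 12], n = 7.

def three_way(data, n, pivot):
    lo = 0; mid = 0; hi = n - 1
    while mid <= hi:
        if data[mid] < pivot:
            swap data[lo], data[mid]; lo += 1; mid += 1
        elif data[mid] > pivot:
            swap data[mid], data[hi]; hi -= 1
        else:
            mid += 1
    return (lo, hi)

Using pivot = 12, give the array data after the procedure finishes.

pivot = 12; lo=0, mid=0, hi=6
data[mid]=5<12: swap data[0],data[0]; lo=1,mid=1 → [5, 6, 9, 10, 16, 7, 12]
data[mid]=6<12: swap data[1],data[1]; lo=2,mid=2 → [5, 6, 9, 10, 16, 7, 12]
data[mid]=9<12: swap data[2],data[2]; lo=3,mid=3 → [5, 6, 9, 10, 16, 7, 12]
data[mid]=10<12: swap data[3],data[3]; lo=4,mid=4 → [5, 6, 9, 10, 16, 7, 12]
data[mid]=16>12: swap data[4],data[6]; hi=5 → [5, 6, 9, 10, 12, 7, 16]
data[mid]=12=12: mid=5
data[mid]=7<12: swap data[4],data[5]; lo=5,mid=6 → [5, 6, 9, 10, 7, 12, 16]
end: lo=5, hi=5; data = [5, 6, 9, 10, 7, 12, 16]

[5, 6, 9, 10, 7, 12, 16]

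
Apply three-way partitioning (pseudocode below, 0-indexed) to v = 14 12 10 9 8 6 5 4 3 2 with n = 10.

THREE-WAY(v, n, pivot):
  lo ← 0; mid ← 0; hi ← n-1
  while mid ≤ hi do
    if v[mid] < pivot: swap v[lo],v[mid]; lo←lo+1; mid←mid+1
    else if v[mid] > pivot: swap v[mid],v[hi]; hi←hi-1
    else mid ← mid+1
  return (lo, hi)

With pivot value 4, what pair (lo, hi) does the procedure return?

pivot = 4; lo=0, mid=0, hi=9
v[mid]=14>4: swap v[0],v[9]; hi=8 → 2 12 10 9 8 6 5 4 3 14
v[mid]=2<4: swap v[0],v[0]; lo=1,mid=1 → 2 12 10 9 8 6 5 4 3 14
v[mid]=12>4: swap v[1],v[8]; hi=7 → 2 3 10 9 8 6 5 4 12 14
v[mid]=3<4: swap v[1],v[1]; lo=2,mid=2 → 2 3 10 9 8 6 5 4 12 14
v[mid]=10>4: swap v[2],v[7]; hi=6 → 2 3 4 9 8 6 5 10 12 14
v[mid]=4=4: mid=3
v[mid]=9>4: swap v[3],v[6]; hi=5 → 2 3 4 5 8 6 9 10 12 14
v[mid]=5>4: swap v[3],v[5]; hi=4 → 2 3 4 6 8 5 9 10 12 14
v[mid]=6>4: swap v[3],v[4]; hi=3 → 2 3 4 8 6 5 9 10 12 14
v[mid]=8>4: swap v[3],v[3]; hi=2 → 2 3 4 8 6 5 9 10 12 14
end: lo=2, hi=2; v = 2 3 4 8 6 5 9 10 12 14

(2, 2)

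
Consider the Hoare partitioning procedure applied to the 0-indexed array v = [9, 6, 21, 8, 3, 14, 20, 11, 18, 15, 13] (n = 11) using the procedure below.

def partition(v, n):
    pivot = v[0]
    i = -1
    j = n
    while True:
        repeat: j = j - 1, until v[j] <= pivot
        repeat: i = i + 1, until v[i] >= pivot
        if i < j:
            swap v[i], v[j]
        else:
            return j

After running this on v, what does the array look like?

pivot = v[0] = 9; i = -1, j = 11
j→4 (v[4]=3≤9), i→0 (v[0]=9≥9); i<j, swap → [3, 6, 21, 8, 9, 14, 20, 11, 18, 15, 13]
j→3 (v[3]=8≤9), i→2 (v[2]=21≥9); i<j, swap → [3, 6, 8, 21, 9, 14, 20, 11, 18, 15, 13]
j→2, i→3; i≥j, return j=2. v = [3, 6, 8, 21, 9, 14, 20, 11, 18, 15, 13]

[3, 6, 8, 21, 9, 14, 20, 11, 18, 15, 13]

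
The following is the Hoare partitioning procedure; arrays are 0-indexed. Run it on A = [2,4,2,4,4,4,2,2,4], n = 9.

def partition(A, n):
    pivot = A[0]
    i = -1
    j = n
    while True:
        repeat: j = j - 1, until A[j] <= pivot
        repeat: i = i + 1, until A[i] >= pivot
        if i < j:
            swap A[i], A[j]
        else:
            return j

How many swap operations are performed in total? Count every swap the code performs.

pivot = A[0] = 2; i = -1, j = 9
j→7 (A[7]=2≤2), i→0 (A[0]=2≥2); i<j, swap → [2,4,2,4,4,4,2,2,4]
j→6 (A[6]=2≤2), i→1 (A[1]=4≥2); i<j, swap → [2,2,2,4,4,4,4,2,4]
j→2, i→2; i≥j, return j=2. A = [2,2,2,4,4,4,4,2,4]

2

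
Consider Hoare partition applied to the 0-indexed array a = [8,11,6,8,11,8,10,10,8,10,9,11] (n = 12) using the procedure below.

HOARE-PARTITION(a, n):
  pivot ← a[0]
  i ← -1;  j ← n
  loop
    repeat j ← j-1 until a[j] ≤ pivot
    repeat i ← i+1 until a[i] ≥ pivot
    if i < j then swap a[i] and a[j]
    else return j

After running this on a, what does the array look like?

pivot = a[0] = 8; i = -1, j = 12
j→8 (a[8]=8≤8), i→0 (a[0]=8≥8); i<j, swap → [8,11,6,8,11,8,10,10,8,10,9,11]
j→5 (a[5]=8≤8), i→1 (a[1]=11≥8); i<j, swap → [8,8,6,8,11,11,10,10,8,10,9,11]
j→3, i→3; i≥j, return j=3. a = [8,8,6,8,11,11,10,10,8,10,9,11]

[8,8,6,8,11,11,10,10,8,10,9,11]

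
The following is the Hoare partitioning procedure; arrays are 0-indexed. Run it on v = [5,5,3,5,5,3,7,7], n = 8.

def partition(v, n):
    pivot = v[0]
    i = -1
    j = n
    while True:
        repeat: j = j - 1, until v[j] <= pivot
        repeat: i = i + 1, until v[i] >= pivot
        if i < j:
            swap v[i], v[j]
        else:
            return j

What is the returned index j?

3

pivot=5
j stops at 5 (3), i stops at 0 (5); swap ⇒ [3,5,3,5,5,5,7,7]
j stops at 4 (5), i stops at 1 (5); swap ⇒ [3,5,3,5,5,5,7,7]
j stops at 3, i stops at 3; i≥j ⇒ return 3. v=[3,5,3,5,5,5,7,7]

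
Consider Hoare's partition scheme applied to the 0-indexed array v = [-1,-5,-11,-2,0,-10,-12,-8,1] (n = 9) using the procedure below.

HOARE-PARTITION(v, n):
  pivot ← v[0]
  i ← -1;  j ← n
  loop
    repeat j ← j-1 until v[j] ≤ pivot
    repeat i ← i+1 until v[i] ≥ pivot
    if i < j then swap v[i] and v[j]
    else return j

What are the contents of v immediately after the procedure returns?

[-8,-5,-11,-2,-12,-10,0,-1,1]

pivot = v[0] = -1; i = -1, j = 9
j→7 (v[7]=-8≤-1), i→0 (v[0]=-1≥-1); i<j, swap → [-8,-5,-11,-2,0,-10,-12,-1,1]
j→6 (v[6]=-12≤-1), i→4 (v[4]=0≥-1); i<j, swap → [-8,-5,-11,-2,-12,-10,0,-1,1]
j→5, i→6; i≥j, return j=5. v = [-8,-5,-11,-2,-12,-10,0,-1,1]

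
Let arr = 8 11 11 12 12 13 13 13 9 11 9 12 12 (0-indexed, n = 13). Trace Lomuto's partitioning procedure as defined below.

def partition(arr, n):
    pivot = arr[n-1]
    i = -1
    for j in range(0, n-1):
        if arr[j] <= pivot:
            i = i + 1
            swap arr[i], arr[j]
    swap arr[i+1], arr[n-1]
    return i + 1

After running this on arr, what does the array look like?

8 11 11 12 12 9 11 9 12 12 13 13 13

pivot = arr[12] = 12; i = -1
j=0: arr[0]=8 ≤ 12 → i=0, swap arr[0],arr[0] (no change) → 8 11 11 12 12 13 13 13 9 11 9 12 12
j=1: arr[1]=11 ≤ 12 → i=1, swap arr[1],arr[1] (no change) → 8 11 11 12 12 13 13 13 9 11 9 12 12
j=2: arr[2]=11 ≤ 12 → i=2, swap arr[2],arr[2] (no change) → 8 11 11 12 12 13 13 13 9 11 9 12 12
j=3: arr[3]=12 ≤ 12 → i=3, swap arr[3],arr[3] (no change) → 8 11 11 12 12 13 13 13 9 11 9 12 12
j=4: arr[4]=12 ≤ 12 → i=4, swap arr[4],arr[4] (no change) → 8 11 11 12 12 13 13 13 9 11 9 12 12
j=5: arr[5]=13 > 12 → no swap
j=6: arr[6]=13 > 12 → no swap
j=7: arr[7]=13 > 12 → no swap
j=8: arr[8]=9 ≤ 12 → i=5, swap arr[5],arr[8] → 8 11 11 12 12 9 13 13 13 11 9 12 12
j=9: arr[9]=11 ≤ 12 → i=6, swap arr[6],arr[9] → 8 11 11 12 12 9 11 13 13 13 9 12 12
j=10: arr[10]=9 ≤ 12 → i=7, swap arr[7],arr[10] → 8 11 11 12 12 9 11 9 13 13 13 12 12
j=11: arr[11]=12 ≤ 12 → i=8, swap arr[8],arr[11] → 8 11 11 12 12 9 11 9 12 13 13 13 12
final swap arr[9],arr[12] → 8 11 11 12 12 9 11 9 12 12 13 13 13; return 9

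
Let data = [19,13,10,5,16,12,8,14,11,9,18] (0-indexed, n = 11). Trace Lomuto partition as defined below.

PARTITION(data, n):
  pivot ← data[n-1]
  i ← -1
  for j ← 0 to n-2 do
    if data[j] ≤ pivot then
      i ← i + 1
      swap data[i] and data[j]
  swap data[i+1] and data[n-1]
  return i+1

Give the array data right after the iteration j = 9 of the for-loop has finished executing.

pivot = data[10] = 18; i = -1
j=0: data[0]=19 > 18 → no swap
j=1: data[1]=13 ≤ 18 → i=0, swap data[0],data[1] → [13,19,10,5,16,12,8,14,11,9,18]
j=2: data[2]=10 ≤ 18 → i=1, swap data[1],data[2] → [13,10,19,5,16,12,8,14,11,9,18]
j=3: data[3]=5 ≤ 18 → i=2, swap data[2],data[3] → [13,10,5,19,16,12,8,14,11,9,18]
j=4: data[4]=16 ≤ 18 → i=3, swap data[3],data[4] → [13,10,5,16,19,12,8,14,11,9,18]
j=5: data[5]=12 ≤ 18 → i=4, swap data[4],data[5] → [13,10,5,16,12,19,8,14,11,9,18]
j=6: data[6]=8 ≤ 18 → i=5, swap data[5],data[6] → [13,10,5,16,12,8,19,14,11,9,18]
j=7: data[7]=14 ≤ 18 → i=6, swap data[6],data[7] → [13,10,5,16,12,8,14,19,11,9,18]
j=8: data[8]=11 ≤ 18 → i=7, swap data[7],data[8] → [13,10,5,16,12,8,14,11,19,9,18]
j=9: data[9]=9 ≤ 18 → i=8, swap data[8],data[9] → [13,10,5,16,12,8,14,11,9,19,18]
(after j=9) data = [13,10,5,16,12,8,14,11,9,19,18]

[13,10,5,16,12,8,14,11,9,19,18]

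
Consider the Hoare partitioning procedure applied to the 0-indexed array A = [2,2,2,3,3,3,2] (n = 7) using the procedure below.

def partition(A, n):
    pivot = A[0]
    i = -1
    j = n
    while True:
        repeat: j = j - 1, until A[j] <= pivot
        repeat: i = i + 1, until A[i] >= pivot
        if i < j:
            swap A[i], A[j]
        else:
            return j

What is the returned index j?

1

pivot=2
j stops at 6 (2), i stops at 0 (2); swap ⇒ [2,2,2,3,3,3,2]
j stops at 2 (2), i stops at 1 (2); swap ⇒ [2,2,2,3,3,3,2]
j stops at 1, i stops at 2; i≥j ⇒ return 1. A=[2,2,2,3,3,3,2]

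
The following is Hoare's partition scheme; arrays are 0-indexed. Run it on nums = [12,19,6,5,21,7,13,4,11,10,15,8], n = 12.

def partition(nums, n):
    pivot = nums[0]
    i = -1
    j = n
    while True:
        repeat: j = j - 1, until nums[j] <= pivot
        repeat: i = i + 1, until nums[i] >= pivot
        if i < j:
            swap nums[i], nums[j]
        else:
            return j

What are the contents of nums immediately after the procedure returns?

pivot = nums[0] = 12; i = -1, j = 12
j→11 (nums[11]=8≤12), i→0 (nums[0]=12≥12); i<j, swap → [8,19,6,5,21,7,13,4,11,10,15,12]
j→9 (nums[9]=10≤12), i→1 (nums[1]=19≥12); i<j, swap → [8,10,6,5,21,7,13,4,11,19,15,12]
j→8 (nums[8]=11≤12), i→4 (nums[4]=21≥12); i<j, swap → [8,10,6,5,11,7,13,4,21,19,15,12]
j→7 (nums[7]=4≤12), i→6 (nums[6]=13≥12); i<j, swap → [8,10,6,5,11,7,4,13,21,19,15,12]
j→6, i→7; i≥j, return j=6. nums = [8,10,6,5,11,7,4,13,21,19,15,12]

[8,10,6,5,11,7,4,13,21,19,15,12]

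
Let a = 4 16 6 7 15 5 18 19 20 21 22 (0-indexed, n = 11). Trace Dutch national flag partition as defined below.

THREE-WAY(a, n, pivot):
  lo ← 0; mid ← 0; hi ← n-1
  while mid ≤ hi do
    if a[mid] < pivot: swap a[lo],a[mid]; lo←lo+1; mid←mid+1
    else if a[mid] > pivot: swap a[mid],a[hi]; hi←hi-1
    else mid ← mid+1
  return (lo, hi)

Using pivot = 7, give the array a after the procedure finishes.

4 5 6 7 15 18 19 20 21 22 16

pivot = 7; lo=0, mid=0, hi=10
a[mid]=4<7: swap a[0],a[0]; lo=1,mid=1 → 4 16 6 7 15 5 18 19 20 21 22
a[mid]=16>7: swap a[1],a[10]; hi=9 → 4 22 6 7 15 5 18 19 20 21 16
a[mid]=22>7: swap a[1],a[9]; hi=8 → 4 21 6 7 15 5 18 19 20 22 16
a[mid]=21>7: swap a[1],a[8]; hi=7 → 4 20 6 7 15 5 18 19 21 22 16
a[mid]=20>7: swap a[1],a[7]; hi=6 → 4 19 6 7 15 5 18 20 21 22 16
a[mid]=19>7: swap a[1],a[6]; hi=5 → 4 18 6 7 15 5 19 20 21 22 16
a[mid]=18>7: swap a[1],a[5]; hi=4 → 4 5 6 7 15 18 19 20 21 22 16
a[mid]=5<7: swap a[1],a[1]; lo=2,mid=2 → 4 5 6 7 15 18 19 20 21 22 16
a[mid]=6<7: swap a[2],a[2]; lo=3,mid=3 → 4 5 6 7 15 18 19 20 21 22 16
a[mid]=7=7: mid=4
a[mid]=15>7: swap a[4],a[4]; hi=3 → 4 5 6 7 15 18 19 20 21 22 16
end: lo=3, hi=3; a = 4 5 6 7 15 18 19 20 21 22 16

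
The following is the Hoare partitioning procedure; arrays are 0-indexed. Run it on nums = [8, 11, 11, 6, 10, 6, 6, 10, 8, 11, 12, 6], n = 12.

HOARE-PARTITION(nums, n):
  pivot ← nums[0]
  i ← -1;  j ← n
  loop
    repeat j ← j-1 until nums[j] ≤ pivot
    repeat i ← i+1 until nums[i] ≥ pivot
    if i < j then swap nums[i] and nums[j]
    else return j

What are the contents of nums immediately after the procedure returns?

[6, 8, 6, 6, 6, 10, 11, 10, 11, 11, 12, 8]

pivot=8
j stops at 11 (6), i stops at 0 (8); swap ⇒ [6, 11, 11, 6, 10, 6, 6, 10, 8, 11, 12, 8]
j stops at 8 (8), i stops at 1 (11); swap ⇒ [6, 8, 11, 6, 10, 6, 6, 10, 11, 11, 12, 8]
j stops at 6 (6), i stops at 2 (11); swap ⇒ [6, 8, 6, 6, 10, 6, 11, 10, 11, 11, 12, 8]
j stops at 5 (6), i stops at 4 (10); swap ⇒ [6, 8, 6, 6, 6, 10, 11, 10, 11, 11, 12, 8]
j stops at 4, i stops at 5; i≥j ⇒ return 4. nums=[6, 8, 6, 6, 6, 10, 11, 10, 11, 11, 12, 8]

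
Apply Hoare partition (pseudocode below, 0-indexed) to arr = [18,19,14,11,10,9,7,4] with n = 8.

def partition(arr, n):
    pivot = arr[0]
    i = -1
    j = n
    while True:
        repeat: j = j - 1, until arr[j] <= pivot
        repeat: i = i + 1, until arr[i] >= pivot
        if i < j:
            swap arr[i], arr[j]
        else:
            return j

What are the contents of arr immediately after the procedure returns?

[4,7,14,11,10,9,19,18]

pivot=18
j stops at 7 (4), i stops at 0 (18); swap ⇒ [4,19,14,11,10,9,7,18]
j stops at 6 (7), i stops at 1 (19); swap ⇒ [4,7,14,11,10,9,19,18]
j stops at 5, i stops at 6; i≥j ⇒ return 5. arr=[4,7,14,11,10,9,19,18]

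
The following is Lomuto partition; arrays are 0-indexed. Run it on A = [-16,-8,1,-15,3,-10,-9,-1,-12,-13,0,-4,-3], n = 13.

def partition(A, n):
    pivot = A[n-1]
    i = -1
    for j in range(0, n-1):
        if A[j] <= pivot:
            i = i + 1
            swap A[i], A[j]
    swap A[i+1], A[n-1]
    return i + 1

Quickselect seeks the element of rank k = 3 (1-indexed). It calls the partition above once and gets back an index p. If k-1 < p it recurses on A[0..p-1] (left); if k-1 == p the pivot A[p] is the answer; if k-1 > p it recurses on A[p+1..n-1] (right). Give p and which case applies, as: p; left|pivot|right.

pivot=-3, i=-1
j=0: -16≤-3, i=0, swap(0,0) ⇒ [-16,-8,1,-15,3,-10,-9,-1,-12,-13,0,-4,-3]
j=1: -8≤-3, i=1, swap(1,1) ⇒ [-16,-8,1,-15,3,-10,-9,-1,-12,-13,0,-4,-3]
j=2: 1>-3, skip
j=3: -15≤-3, i=2, swap(2,3) ⇒ [-16,-8,-15,1,3,-10,-9,-1,-12,-13,0,-4,-3]
j=4: 3>-3, skip
j=5: -10≤-3, i=3, swap(3,5) ⇒ [-16,-8,-15,-10,3,1,-9,-1,-12,-13,0,-4,-3]
j=6: -9≤-3, i=4, swap(4,6) ⇒ [-16,-8,-15,-10,-9,1,3,-1,-12,-13,0,-4,-3]
j=7: -1>-3, skip
j=8: -12≤-3, i=5, swap(5,8) ⇒ [-16,-8,-15,-10,-9,-12,3,-1,1,-13,0,-4,-3]
j=9: -13≤-3, i=6, swap(6,9) ⇒ [-16,-8,-15,-10,-9,-12,-13,-1,1,3,0,-4,-3]
j=10: 0>-3, skip
j=11: -4≤-3, i=7, swap(7,11) ⇒ [-16,-8,-15,-10,-9,-12,-13,-4,1,3,0,-1,-3]
swap(8,12) ⇒ [-16,-8,-15,-10,-9,-12,-13,-4,-3,3,0,-1,1]; return 8
p = 8; k-1 = 2 < 8 ⇒ left

8; left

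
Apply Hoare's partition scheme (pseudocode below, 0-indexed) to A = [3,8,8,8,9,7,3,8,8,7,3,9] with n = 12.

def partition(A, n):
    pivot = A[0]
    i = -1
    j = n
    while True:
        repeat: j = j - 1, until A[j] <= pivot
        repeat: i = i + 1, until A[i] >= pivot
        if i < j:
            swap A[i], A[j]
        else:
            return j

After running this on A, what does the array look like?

[3,3,8,8,9,7,8,8,8,7,3,9]

pivot=3
j stops at 10 (3), i stops at 0 (3); swap ⇒ [3,8,8,8,9,7,3,8,8,7,3,9]
j stops at 6 (3), i stops at 1 (8); swap ⇒ [3,3,8,8,9,7,8,8,8,7,3,9]
j stops at 1, i stops at 2; i≥j ⇒ return 1. A=[3,3,8,8,9,7,8,8,8,7,3,9]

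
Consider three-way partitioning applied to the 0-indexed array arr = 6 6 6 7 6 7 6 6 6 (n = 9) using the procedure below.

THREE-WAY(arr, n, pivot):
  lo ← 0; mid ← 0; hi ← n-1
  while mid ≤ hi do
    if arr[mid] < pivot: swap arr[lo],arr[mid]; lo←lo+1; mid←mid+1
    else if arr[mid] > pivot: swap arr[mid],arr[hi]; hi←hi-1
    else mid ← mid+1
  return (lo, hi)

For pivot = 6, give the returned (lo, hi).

(0, 6)

pivot = 6; lo=0, mid=0, hi=8
arr[mid]=6=6: mid=1
arr[mid]=6=6: mid=2
arr[mid]=6=6: mid=3
arr[mid]=7>6: swap arr[3],arr[8]; hi=7 → 6 6 6 6 6 7 6 6 7
arr[mid]=6=6: mid=4
arr[mid]=6=6: mid=5
arr[mid]=7>6: swap arr[5],arr[7]; hi=6 → 6 6 6 6 6 6 6 7 7
arr[mid]=6=6: mid=6
arr[mid]=6=6: mid=7
end: lo=0, hi=6; arr = 6 6 6 6 6 6 6 7 7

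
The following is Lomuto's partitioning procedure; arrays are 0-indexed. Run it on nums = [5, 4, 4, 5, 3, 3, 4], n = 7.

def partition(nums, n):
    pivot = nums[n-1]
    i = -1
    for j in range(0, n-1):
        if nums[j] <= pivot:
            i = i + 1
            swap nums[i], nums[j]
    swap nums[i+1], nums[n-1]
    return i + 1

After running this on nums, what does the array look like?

pivot = nums[6] = 4; i = -1
j=0: nums[0]=5 > 4 → no swap
j=1: nums[1]=4 ≤ 4 → i=0, swap nums[0],nums[1] → [4, 5, 4, 5, 3, 3, 4]
j=2: nums[2]=4 ≤ 4 → i=1, swap nums[1],nums[2] → [4, 4, 5, 5, 3, 3, 4]
j=3: nums[3]=5 > 4 → no swap
j=4: nums[4]=3 ≤ 4 → i=2, swap nums[2],nums[4] → [4, 4, 3, 5, 5, 3, 4]
j=5: nums[5]=3 ≤ 4 → i=3, swap nums[3],nums[5] → [4, 4, 3, 3, 5, 5, 4]
final swap nums[4],nums[6] → [4, 4, 3, 3, 4, 5, 5]; return 4

[4, 4, 3, 3, 4, 5, 5]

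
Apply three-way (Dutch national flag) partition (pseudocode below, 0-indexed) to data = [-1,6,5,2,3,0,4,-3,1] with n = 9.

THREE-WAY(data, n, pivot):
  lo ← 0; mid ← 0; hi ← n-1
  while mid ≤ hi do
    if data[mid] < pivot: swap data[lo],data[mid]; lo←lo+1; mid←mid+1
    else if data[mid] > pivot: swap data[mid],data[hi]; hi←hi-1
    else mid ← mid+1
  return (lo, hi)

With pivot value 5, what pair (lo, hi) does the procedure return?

(7, 7)

pivot = 5; lo=0, mid=0, hi=8
data[mid]=-1<5: swap data[0],data[0]; lo=1,mid=1 → [-1,6,5,2,3,0,4,-3,1]
data[mid]=6>5: swap data[1],data[8]; hi=7 → [-1,1,5,2,3,0,4,-3,6]
data[mid]=1<5: swap data[1],data[1]; lo=2,mid=2 → [-1,1,5,2,3,0,4,-3,6]
data[mid]=5=5: mid=3
data[mid]=2<5: swap data[2],data[3]; lo=3,mid=4 → [-1,1,2,5,3,0,4,-3,6]
data[mid]=3<5: swap data[3],data[4]; lo=4,mid=5 → [-1,1,2,3,5,0,4,-3,6]
data[mid]=0<5: swap data[4],data[5]; lo=5,mid=6 → [-1,1,2,3,0,5,4,-3,6]
data[mid]=4<5: swap data[5],data[6]; lo=6,mid=7 → [-1,1,2,3,0,4,5,-3,6]
data[mid]=-3<5: swap data[6],data[7]; lo=7,mid=8 → [-1,1,2,3,0,4,-3,5,6]
end: lo=7, hi=7; data = [-1,1,2,3,0,4,-3,5,6]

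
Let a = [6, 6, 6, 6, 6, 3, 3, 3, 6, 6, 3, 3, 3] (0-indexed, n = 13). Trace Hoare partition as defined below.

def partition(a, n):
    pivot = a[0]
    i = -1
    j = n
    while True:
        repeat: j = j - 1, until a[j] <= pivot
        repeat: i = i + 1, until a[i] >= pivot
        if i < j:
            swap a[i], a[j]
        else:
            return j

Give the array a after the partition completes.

pivot = a[0] = 6; i = -1, j = 13
j→12 (a[12]=3≤6), i→0 (a[0]=6≥6); i<j, swap → [3, 6, 6, 6, 6, 3, 3, 3, 6, 6, 3, 3, 6]
j→11 (a[11]=3≤6), i→1 (a[1]=6≥6); i<j, swap → [3, 3, 6, 6, 6, 3, 3, 3, 6, 6, 3, 6, 6]
j→10 (a[10]=3≤6), i→2 (a[2]=6≥6); i<j, swap → [3, 3, 3, 6, 6, 3, 3, 3, 6, 6, 6, 6, 6]
j→9 (a[9]=6≤6), i→3 (a[3]=6≥6); i<j, swap → [3, 3, 3, 6, 6, 3, 3, 3, 6, 6, 6, 6, 6]
j→8 (a[8]=6≤6), i→4 (a[4]=6≥6); i<j, swap → [3, 3, 3, 6, 6, 3, 3, 3, 6, 6, 6, 6, 6]
j→7, i→8; i≥j, return j=7. a = [3, 3, 3, 6, 6, 3, 3, 3, 6, 6, 6, 6, 6]

[3, 3, 3, 6, 6, 3, 3, 3, 6, 6, 6, 6, 6]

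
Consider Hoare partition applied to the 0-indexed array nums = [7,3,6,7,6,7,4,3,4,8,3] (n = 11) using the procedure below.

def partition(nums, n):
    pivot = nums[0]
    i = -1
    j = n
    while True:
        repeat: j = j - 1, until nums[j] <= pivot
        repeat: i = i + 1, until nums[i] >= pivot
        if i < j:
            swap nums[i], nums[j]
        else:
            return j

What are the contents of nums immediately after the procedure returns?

pivot = nums[0] = 7; i = -1, j = 11
j→10 (nums[10]=3≤7), i→0 (nums[0]=7≥7); i<j, swap → [3,3,6,7,6,7,4,3,4,8,7]
j→8 (nums[8]=4≤7), i→3 (nums[3]=7≥7); i<j, swap → [3,3,6,4,6,7,4,3,7,8,7]
j→7 (nums[7]=3≤7), i→5 (nums[5]=7≥7); i<j, swap → [3,3,6,4,6,3,4,7,7,8,7]
j→6, i→7; i≥j, return j=6. nums = [3,3,6,4,6,3,4,7,7,8,7]

[3,3,6,4,6,3,4,7,7,8,7]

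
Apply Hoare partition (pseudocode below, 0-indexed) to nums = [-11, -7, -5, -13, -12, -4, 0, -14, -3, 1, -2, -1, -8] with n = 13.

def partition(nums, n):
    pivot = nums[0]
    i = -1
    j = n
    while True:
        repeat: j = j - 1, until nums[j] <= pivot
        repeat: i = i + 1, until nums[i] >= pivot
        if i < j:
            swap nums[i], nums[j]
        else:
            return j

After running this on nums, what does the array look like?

pivot = nums[0] = -11; i = -1, j = 13
j→7 (nums[7]=-14≤-11), i→0 (nums[0]=-11≥-11); i<j, swap → [-14, -7, -5, -13, -12, -4, 0, -11, -3, 1, -2, -1, -8]
j→4 (nums[4]=-12≤-11), i→1 (nums[1]=-7≥-11); i<j, swap → [-14, -12, -5, -13, -7, -4, 0, -11, -3, 1, -2, -1, -8]
j→3 (nums[3]=-13≤-11), i→2 (nums[2]=-5≥-11); i<j, swap → [-14, -12, -13, -5, -7, -4, 0, -11, -3, 1, -2, -1, -8]
j→2, i→3; i≥j, return j=2. nums = [-14, -12, -13, -5, -7, -4, 0, -11, -3, 1, -2, -1, -8]

[-14, -12, -13, -5, -7, -4, 0, -11, -3, 1, -2, -1, -8]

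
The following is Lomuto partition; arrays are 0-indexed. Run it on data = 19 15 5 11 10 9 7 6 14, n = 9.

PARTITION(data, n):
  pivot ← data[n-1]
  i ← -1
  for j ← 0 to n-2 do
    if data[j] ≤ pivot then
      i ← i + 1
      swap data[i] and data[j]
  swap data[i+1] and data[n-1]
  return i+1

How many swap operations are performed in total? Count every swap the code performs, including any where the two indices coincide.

pivot = data[8] = 14; i = -1
j=0: data[0]=19 > 14 → no swap
j=1: data[1]=15 > 14 → no swap
j=2: data[2]=5 ≤ 14 → i=0, swap data[0],data[2] → 5 15 19 11 10 9 7 6 14
j=3: data[3]=11 ≤ 14 → i=1, swap data[1],data[3] → 5 11 19 15 10 9 7 6 14
j=4: data[4]=10 ≤ 14 → i=2, swap data[2],data[4] → 5 11 10 15 19 9 7 6 14
j=5: data[5]=9 ≤ 14 → i=3, swap data[3],data[5] → 5 11 10 9 19 15 7 6 14
j=6: data[6]=7 ≤ 14 → i=4, swap data[4],data[6] → 5 11 10 9 7 15 19 6 14
j=7: data[7]=6 ≤ 14 → i=5, swap data[5],data[7] → 5 11 10 9 7 6 19 15 14
final swap data[6],data[8] → 5 11 10 9 7 6 14 15 19; return 6

7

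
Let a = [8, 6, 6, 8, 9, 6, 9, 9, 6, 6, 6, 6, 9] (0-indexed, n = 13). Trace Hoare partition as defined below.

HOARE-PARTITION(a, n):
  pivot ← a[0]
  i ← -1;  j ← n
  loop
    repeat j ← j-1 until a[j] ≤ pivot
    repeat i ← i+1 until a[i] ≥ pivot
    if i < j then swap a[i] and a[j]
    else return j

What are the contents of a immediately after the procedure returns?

[6, 6, 6, 6, 6, 6, 6, 9, 9, 9, 8, 8, 9]

pivot = a[0] = 8; i = -1, j = 13
j→11 (a[11]=6≤8), i→0 (a[0]=8≥8); i<j, swap → [6, 6, 6, 8, 9, 6, 9, 9, 6, 6, 6, 8, 9]
j→10 (a[10]=6≤8), i→3 (a[3]=8≥8); i<j, swap → [6, 6, 6, 6, 9, 6, 9, 9, 6, 6, 8, 8, 9]
j→9 (a[9]=6≤8), i→4 (a[4]=9≥8); i<j, swap → [6, 6, 6, 6, 6, 6, 9, 9, 6, 9, 8, 8, 9]
j→8 (a[8]=6≤8), i→6 (a[6]=9≥8); i<j, swap → [6, 6, 6, 6, 6, 6, 6, 9, 9, 9, 8, 8, 9]
j→6, i→7; i≥j, return j=6. a = [6, 6, 6, 6, 6, 6, 6, 9, 9, 9, 8, 8, 9]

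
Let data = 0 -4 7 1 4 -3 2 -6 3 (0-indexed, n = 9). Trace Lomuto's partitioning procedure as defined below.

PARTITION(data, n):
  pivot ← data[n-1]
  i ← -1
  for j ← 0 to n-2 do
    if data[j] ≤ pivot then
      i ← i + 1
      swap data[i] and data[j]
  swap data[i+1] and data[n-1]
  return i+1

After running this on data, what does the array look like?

pivot = data[8] = 3; i = -1
j=0: data[0]=0 ≤ 3 → i=0, swap data[0],data[0] (no change) → 0 -4 7 1 4 -3 2 -6 3
j=1: data[1]=-4 ≤ 3 → i=1, swap data[1],data[1] (no change) → 0 -4 7 1 4 -3 2 -6 3
j=2: data[2]=7 > 3 → no swap
j=3: data[3]=1 ≤ 3 → i=2, swap data[2],data[3] → 0 -4 1 7 4 -3 2 -6 3
j=4: data[4]=4 > 3 → no swap
j=5: data[5]=-3 ≤ 3 → i=3, swap data[3],data[5] → 0 -4 1 -3 4 7 2 -6 3
j=6: data[6]=2 ≤ 3 → i=4, swap data[4],data[6] → 0 -4 1 -3 2 7 4 -6 3
j=7: data[7]=-6 ≤ 3 → i=5, swap data[5],data[7] → 0 -4 1 -3 2 -6 4 7 3
final swap data[6],data[8] → 0 -4 1 -3 2 -6 3 7 4; return 6

0 -4 1 -3 2 -6 3 7 4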